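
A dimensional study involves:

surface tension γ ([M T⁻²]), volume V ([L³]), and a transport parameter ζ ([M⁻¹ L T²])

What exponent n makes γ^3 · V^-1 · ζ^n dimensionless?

Balance the M exponent: (-1)·n from ζ, plus 3·(1) − (0) = 3 from the rest, must sum to zero.
−n + 3 = 0, so n = 3.

3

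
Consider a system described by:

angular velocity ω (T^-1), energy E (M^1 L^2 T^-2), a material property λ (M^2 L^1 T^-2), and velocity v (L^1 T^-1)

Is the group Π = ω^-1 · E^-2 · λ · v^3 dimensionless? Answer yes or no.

yes

Sum the exponent of each base dimension across the product:
  M: −[ω]_M − 2·[E]_M + [λ]_M + 3·[v]_M = −(0) − 2·(1) + (2) + 3·(0) = 0
  L: −[ω]_L − 2·[E]_L + [λ]_L + 3·[v]_L = −(0) − 2·(2) + (1) + 3·(1) = 0
  T: −[ω]_T − 2·[E]_T + [λ]_T + 3·[v]_T = −(-1) − 2·(-2) + (-2) + 3·(-1) = 0
All base exponents vanish — dimensionless.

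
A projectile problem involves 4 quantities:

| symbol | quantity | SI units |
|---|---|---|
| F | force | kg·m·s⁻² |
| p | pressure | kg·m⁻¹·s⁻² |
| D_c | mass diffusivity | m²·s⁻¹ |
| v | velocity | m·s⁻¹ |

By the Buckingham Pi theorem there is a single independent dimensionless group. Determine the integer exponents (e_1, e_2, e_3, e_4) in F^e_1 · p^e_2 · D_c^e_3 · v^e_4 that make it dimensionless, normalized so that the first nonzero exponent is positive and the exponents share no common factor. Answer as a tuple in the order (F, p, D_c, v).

(1, -1, -2, 2)

M: e_1·(1) + e_2·(1) + e_3·(0) + e_4·(0) = 0
L: e_1·(1) + e_2·(-1) + e_3·(2) + e_4·(1) = 0
T: e_1·(-2) + e_2·(-2) + e_3·(-1) + e_4·(-1) = 0
Solving this homogeneous linear system for the smallest-integer solution (first nonzero entry positive) gives (1, -1, -2, 2).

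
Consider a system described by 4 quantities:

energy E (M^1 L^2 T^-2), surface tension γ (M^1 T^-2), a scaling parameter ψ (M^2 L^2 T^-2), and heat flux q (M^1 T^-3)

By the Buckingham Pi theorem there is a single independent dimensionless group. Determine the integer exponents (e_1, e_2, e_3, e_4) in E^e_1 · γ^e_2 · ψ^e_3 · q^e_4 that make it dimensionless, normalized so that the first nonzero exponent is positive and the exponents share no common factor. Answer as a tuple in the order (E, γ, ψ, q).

(1, 3, -1, -2)

M: e_1·(1) + e_2·(1) + e_3·(2) + e_4·(1) = 0
L: e_1·(2) + e_2·(0) + e_3·(2) + e_4·(0) = 0
T: e_1·(-2) + e_2·(-2) + e_3·(-2) + e_4·(-3) = 0
Solving this homogeneous linear system for the smallest-integer solution (first nonzero entry positive) gives (1, 3, -1, -2).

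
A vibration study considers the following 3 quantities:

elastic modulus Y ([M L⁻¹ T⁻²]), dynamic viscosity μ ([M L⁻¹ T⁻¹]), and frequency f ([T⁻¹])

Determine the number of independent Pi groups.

1

There are 3 variables and 3 base dimensions (M, L, T).
The dimension matrix has rank 2 (less than 3: the dimension vectors are linearly dependent).
Independent dimensionless groups: 3 − 2 = 1.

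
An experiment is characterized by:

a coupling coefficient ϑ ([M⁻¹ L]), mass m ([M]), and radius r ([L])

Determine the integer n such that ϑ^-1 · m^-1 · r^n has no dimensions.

Balance the L exponent: (1)·n from r, plus −(1) − (0) = -1 from the rest, must sum to zero.
n − 1 = 0, so n = 1.

1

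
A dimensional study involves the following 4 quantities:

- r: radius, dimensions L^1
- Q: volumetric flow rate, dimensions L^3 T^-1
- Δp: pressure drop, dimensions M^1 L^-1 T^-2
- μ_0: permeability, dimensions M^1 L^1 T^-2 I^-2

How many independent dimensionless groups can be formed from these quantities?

0

There are 4 variables and 4 base dimensions (M, L, T, I).
The dimension matrix has rank 4.
Independent dimensionless groups: 4 − 4 = 0.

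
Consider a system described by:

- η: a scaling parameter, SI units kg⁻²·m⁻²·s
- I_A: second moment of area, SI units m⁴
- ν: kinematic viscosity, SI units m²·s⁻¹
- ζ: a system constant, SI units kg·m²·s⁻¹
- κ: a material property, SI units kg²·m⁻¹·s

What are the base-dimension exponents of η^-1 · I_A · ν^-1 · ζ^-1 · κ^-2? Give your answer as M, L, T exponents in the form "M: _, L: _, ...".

M: -3, L: 4, T: -1

Collect each base-dimension exponent across the product:
  M: −(-2) + (0) − (0) − (1) − 2·(2) = -3
  L: −(-2) + (4) − (2) − (2) − 2·(-1) = 4
  T: −(1) + (0) − (-1) − (-1) − 2·(1) = -1
So the dimensions are [M⁻³ L⁴ T⁻¹].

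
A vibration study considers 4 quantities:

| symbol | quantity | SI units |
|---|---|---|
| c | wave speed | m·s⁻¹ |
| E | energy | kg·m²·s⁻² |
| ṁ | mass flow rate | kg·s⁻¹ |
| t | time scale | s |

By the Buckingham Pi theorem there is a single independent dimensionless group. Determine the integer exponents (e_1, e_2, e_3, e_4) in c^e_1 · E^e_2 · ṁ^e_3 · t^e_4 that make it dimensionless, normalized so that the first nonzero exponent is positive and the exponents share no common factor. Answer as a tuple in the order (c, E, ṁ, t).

M: e_1·(0) + e_2·(1) + e_3·(1) + e_4·(0) = 0
L: e_1·(1) + e_2·(2) + e_3·(0) + e_4·(0) = 0
T: e_1·(-1) + e_2·(-2) + e_3·(-1) + e_4·(1) = 0
Solving this homogeneous linear system for the smallest-integer solution (first nonzero entry positive) gives (2, -1, 1, 1).

(2, -1, 1, 1)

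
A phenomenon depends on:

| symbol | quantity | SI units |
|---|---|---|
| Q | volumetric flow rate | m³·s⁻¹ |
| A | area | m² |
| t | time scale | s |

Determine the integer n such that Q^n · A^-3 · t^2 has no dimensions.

2

Balance the L exponent: (3)·n from Q, plus −3·(2) + 2·(0) = -6 from the rest, must sum to zero.
3n − 6 = 0, so n = 2.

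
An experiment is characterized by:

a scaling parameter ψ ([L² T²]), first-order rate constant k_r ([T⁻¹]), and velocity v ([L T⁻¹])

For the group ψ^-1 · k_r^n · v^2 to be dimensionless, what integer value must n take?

Balance the T exponent: (-1)·n from k_r, plus −(2) + 2·(-1) = -4 from the rest, must sum to zero.
−n − 4 = 0, so n = -4.

-4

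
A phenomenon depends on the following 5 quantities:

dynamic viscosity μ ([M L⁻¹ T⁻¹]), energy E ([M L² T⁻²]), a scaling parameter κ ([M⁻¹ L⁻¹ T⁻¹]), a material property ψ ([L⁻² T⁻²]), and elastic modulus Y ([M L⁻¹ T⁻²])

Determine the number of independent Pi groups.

2

There are 5 variables and 3 base dimensions (M, L, T).
The dimension matrix has rank 3.
Independent dimensionless groups: 5 − 3 = 2.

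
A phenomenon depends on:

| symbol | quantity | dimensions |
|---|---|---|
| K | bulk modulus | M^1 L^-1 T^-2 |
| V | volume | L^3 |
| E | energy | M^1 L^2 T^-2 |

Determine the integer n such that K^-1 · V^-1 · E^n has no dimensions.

Balance the M exponent: (1)·n from E, plus −(1) − (0) = -1 from the rest, must sum to zero.
n − 1 = 0, so n = 1.

1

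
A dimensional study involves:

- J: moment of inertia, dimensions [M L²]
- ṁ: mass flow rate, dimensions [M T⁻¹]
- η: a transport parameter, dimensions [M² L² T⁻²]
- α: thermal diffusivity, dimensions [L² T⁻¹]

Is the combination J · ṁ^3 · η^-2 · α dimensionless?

Sum the exponent of each base dimension across the product:
  M: [J]_M + 3·[ṁ]_M − 2·[η]_M + [α]_M = (1) + 3·(1) − 2·(2) + (0) = 0
  L: [J]_L + 3·[ṁ]_L − 2·[η]_L + [α]_L = (2) + 3·(0) − 2·(2) + (2) = 0
  T: [J]_T + 3·[ṁ]_T − 2·[η]_T + [α]_T = (0) + 3·(-1) − 2·(-2) + (-1) = 0
All base exponents vanish — dimensionless.

yes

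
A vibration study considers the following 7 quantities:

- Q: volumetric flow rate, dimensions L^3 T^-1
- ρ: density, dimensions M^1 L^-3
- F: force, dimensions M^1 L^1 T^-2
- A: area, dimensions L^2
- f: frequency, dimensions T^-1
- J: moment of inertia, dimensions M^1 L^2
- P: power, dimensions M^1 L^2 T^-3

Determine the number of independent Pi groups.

4

There are 7 variables and 3 base dimensions (M, L, T).
The dimension matrix has rank 3.
Independent dimensionless groups: 7 − 3 = 4.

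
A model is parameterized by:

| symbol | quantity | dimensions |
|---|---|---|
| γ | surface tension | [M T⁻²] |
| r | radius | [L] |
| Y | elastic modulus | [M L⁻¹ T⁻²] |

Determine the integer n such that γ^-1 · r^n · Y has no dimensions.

1

Balance the L exponent: (1)·n from r, plus −(0) + (-1) = -1 from the rest, must sum to zero.
n − 1 = 0, so n = 1.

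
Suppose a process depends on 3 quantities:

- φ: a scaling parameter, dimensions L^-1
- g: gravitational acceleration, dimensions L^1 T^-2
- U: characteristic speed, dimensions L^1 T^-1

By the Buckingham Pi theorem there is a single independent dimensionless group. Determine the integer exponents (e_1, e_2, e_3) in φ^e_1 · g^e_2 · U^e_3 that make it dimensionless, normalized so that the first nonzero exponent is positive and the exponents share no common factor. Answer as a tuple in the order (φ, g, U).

L: e_1·(-1) + e_2·(1) + e_3·(1) = 0
T: e_1·(0) + e_2·(-2) + e_3·(-1) = 0
Solving this homogeneous linear system for the smallest-integer solution (first nonzero entry positive) gives (1, -1, 2).

(1, -1, 2)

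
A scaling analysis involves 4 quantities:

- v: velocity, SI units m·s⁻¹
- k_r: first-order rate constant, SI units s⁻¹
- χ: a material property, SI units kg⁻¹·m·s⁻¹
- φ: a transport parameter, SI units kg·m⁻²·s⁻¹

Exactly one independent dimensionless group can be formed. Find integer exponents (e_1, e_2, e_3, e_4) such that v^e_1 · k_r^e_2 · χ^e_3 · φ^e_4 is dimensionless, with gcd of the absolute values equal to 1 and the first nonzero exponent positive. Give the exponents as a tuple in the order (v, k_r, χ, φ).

M: e_1·(0) + e_2·(0) + e_3·(-1) + e_4·(1) = 0
L: e_1·(1) + e_2·(0) + e_3·(1) + e_4·(-2) = 0
T: e_1·(-1) + e_2·(-1) + e_3·(-1) + e_4·(-1) = 0
Solving this homogeneous linear system for the smallest-integer solution (first nonzero entry positive) gives (1, -3, 1, 1).

(1, -3, 1, 1)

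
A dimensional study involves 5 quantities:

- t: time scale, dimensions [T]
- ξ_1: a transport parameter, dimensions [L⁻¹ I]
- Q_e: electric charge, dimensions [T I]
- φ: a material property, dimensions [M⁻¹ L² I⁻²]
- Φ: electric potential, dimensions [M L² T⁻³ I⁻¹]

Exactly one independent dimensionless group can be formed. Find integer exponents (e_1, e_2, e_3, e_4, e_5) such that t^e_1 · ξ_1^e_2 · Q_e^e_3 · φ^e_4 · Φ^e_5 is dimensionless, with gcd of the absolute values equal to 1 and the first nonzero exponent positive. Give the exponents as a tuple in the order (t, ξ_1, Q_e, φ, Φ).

(4, 4, -1, 1, 1)

M: e_1·(0) + e_2·(0) + e_3·(0) + e_4·(-1) + e_5·(1) = 0
L: e_1·(0) + e_2·(-1) + e_3·(0) + e_4·(2) + e_5·(2) = 0
T: e_1·(1) + e_2·(0) + e_3·(1) + e_4·(0) + e_5·(-3) = 0
I: e_1·(0) + e_2·(1) + e_3·(1) + e_4·(-2) + e_5·(-1) = 0
Solving this homogeneous linear system for the smallest-integer solution (first nonzero entry positive) gives (4, 4, -1, 1, 1).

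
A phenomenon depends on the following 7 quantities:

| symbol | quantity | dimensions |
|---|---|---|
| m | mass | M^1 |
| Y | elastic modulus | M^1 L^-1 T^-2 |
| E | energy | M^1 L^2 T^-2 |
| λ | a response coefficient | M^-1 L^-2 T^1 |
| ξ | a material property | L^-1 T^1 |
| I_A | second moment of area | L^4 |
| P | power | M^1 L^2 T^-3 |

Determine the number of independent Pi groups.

There are 7 variables and 3 base dimensions (M, L, T).
The dimension matrix has rank 3.
Independent dimensionless groups: 7 − 3 = 4.

4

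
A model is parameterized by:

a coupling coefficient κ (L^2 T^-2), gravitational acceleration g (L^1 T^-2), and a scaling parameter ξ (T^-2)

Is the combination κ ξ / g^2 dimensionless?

Sum the exponent of each base dimension across the product:
  L: [κ]_L − 2·[g]_L + [ξ]_L = (2) − 2·(1) + (0) = 0
  T: [κ]_T − 2·[g]_T + [ξ]_T = (-2) − 2·(-2) + (-2) = 0
All base exponents vanish — dimensionless.

yes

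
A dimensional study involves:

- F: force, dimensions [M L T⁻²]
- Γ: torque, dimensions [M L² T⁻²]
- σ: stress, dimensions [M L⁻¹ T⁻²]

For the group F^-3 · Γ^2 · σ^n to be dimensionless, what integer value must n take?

Balance the M exponent: (1)·n from σ, plus −3·(1) + 2·(1) = -1 from the rest, must sum to zero.
n − 1 = 0, so n = 1.

1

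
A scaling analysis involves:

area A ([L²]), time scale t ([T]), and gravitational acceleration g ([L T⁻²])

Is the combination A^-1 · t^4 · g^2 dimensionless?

yes

Sum the exponent of each base dimension across the product:
  L: −[A]_L + 4·[t]_L + 2·[g]_L = −(2) + 4·(0) + 2·(1) = 0
  T: −[A]_T + 4·[t]_T + 2·[g]_T = −(0) + 4·(1) + 2·(-2) = 0
All base exponents vanish — dimensionless.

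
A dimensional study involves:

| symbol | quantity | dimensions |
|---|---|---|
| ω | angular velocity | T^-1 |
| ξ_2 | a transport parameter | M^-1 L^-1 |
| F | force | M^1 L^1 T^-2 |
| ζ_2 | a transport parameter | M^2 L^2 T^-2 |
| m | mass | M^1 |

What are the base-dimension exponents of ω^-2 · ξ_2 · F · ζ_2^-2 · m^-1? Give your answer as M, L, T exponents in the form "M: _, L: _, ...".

M: -5, L: -4, T: 4

Collect each base-dimension exponent across the product:
  M: −2·(0) + (-1) + (1) − 2·(2) − (1) = -5
  L: −2·(0) + (-1) + (1) − 2·(2) − (0) = -4
  T: −2·(-1) + (0) + (-2) − 2·(-2) − (0) = 4
So the dimensions are [M⁻⁵ L⁻⁴ T⁴].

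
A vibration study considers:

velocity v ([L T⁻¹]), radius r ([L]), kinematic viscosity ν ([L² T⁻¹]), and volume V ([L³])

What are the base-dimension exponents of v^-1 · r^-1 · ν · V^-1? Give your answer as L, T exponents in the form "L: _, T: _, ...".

L: -3, T: 0

Collect each base-dimension exponent across the product:
  L: −(1) − (1) + (2) − (3) = -3
  T: −(-1) − (0) + (-1) − (0) = 0
So the dimensions are [L⁻³].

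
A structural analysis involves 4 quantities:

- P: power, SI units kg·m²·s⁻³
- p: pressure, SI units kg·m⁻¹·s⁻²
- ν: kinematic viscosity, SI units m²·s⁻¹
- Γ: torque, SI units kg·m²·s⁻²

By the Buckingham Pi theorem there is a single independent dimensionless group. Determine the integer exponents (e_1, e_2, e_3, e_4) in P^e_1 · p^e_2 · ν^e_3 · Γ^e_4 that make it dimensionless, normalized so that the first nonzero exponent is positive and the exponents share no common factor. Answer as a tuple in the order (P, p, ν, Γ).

(3, -2, -3, -1)

M: e_1·(1) + e_2·(1) + e_3·(0) + e_4·(1) = 0
L: e_1·(2) + e_2·(-1) + e_3·(2) + e_4·(2) = 0
T: e_1·(-3) + e_2·(-2) + e_3·(-1) + e_4·(-2) = 0
Solving this homogeneous linear system for the smallest-integer solution (first nonzero entry positive) gives (3, -2, -3, -1).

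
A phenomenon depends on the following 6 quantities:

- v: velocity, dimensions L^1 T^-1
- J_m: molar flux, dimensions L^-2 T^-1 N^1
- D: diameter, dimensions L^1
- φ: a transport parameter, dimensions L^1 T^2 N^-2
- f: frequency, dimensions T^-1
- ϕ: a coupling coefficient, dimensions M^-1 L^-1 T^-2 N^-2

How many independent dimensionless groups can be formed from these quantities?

There are 6 variables and 4 base dimensions (M, L, T, N).
The dimension matrix has rank 4.
Independent dimensionless groups: 6 − 4 = 2.

2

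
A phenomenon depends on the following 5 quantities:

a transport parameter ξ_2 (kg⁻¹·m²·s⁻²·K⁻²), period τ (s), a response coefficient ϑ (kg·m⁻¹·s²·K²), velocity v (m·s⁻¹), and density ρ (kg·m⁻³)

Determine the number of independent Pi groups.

1

There are 5 variables and 4 base dimensions (M, L, T, Θ).
The dimension matrix has rank 4.
Independent dimensionless groups: 5 − 4 = 1.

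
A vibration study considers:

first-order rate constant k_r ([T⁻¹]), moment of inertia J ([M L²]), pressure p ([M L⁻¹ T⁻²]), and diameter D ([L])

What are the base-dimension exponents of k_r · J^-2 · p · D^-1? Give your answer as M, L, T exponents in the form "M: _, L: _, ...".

Collect each base-dimension exponent across the product:
  M: (0) − 2·(1) + (1) − (0) = -1
  L: (0) − 2·(2) + (-1) − (1) = -6
  T: (-1) − 2·(0) + (-2) − (0) = -3
So the dimensions are [M⁻¹ L⁻⁶ T⁻³].

M: -1, L: -6, T: -3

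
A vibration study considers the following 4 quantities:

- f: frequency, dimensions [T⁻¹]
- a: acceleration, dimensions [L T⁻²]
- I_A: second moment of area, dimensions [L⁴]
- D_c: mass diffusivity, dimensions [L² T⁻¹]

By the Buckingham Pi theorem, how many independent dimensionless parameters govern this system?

2

There are 4 variables and 2 base dimensions (L, T).
The dimension matrix has rank 2.
Independent dimensionless groups: 4 − 2 = 2.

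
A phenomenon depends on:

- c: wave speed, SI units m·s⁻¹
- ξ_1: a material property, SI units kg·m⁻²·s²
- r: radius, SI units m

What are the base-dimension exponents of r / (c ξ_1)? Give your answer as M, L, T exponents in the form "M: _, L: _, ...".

M: -1, L: 2, T: -1

Collect each base-dimension exponent across the product:
  M: −(0) − (1) + (0) = -1
  L: −(1) − (-2) + (1) = 2
  T: −(-1) − (2) + (0) = -1
So the dimensions are [M⁻¹ L² T⁻¹].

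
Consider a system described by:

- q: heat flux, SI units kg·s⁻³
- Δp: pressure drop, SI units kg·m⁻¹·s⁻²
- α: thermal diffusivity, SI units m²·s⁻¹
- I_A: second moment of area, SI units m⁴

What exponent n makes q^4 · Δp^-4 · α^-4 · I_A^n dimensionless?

Balance the L exponent: (4)·n from I_A, plus 4·(0) − 4·(-1) − 4·(2) = -4 from the rest, must sum to zero.
4n − 4 = 0, so n = 1.

1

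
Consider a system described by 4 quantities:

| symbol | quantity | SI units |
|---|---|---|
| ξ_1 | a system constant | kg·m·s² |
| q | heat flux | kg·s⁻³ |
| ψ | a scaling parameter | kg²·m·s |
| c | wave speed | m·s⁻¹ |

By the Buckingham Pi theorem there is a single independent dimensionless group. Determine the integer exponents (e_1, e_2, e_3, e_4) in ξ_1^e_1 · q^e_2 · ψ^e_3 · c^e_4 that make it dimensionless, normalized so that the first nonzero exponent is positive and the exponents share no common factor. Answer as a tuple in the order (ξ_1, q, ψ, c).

M: e_1·(1) + e_2·(1) + e_3·(2) + e_4·(0) = 0
L: e_1·(1) + e_2·(0) + e_3·(1) + e_4·(1) = 0
T: e_1·(2) + e_2·(-3) + e_3·(1) + e_4·(-1) = 0
Solving this homogeneous linear system for the smallest-integer solution (first nonzero entry positive) gives (4, 2, -3, -1).

(4, 2, -3, -1)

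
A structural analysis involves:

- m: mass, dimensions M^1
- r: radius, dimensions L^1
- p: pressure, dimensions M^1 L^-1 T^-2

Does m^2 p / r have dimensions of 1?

Sum the exponent of each base dimension across the product:
  M: 2·[m]_M − [r]_M + [p]_M = 2·(1) − (0) + (1) = 3
  L: 2·[m]_L − [r]_L + [p]_L = 2·(0) − (1) + (-1) = -2
  T: 2·[m]_T − [r]_T + [p]_T = 2·(0) − (0) + (-2) = -2
Net dimensions [M³ L⁻² T⁻²] ≠ [1] — not dimensionless.

no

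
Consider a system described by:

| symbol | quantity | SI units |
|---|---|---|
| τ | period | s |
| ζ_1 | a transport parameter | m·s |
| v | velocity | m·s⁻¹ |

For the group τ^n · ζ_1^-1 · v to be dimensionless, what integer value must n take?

Balance the T exponent: (1)·n from τ, plus −(1) + (-1) = -2 from the rest, must sum to zero.
n − 2 = 0, so n = 2.

2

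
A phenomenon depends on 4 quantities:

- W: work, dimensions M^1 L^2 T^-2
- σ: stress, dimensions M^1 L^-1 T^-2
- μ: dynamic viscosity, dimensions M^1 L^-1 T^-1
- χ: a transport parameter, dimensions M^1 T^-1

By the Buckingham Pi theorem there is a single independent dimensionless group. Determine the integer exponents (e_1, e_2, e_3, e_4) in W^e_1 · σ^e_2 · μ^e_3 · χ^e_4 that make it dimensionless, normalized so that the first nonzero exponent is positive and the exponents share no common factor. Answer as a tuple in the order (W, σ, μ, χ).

(1, -1, 3, -3)

M: e_1·(1) + e_2·(1) + e_3·(1) + e_4·(1) = 0
L: e_1·(2) + e_2·(-1) + e_3·(-1) + e_4·(0) = 0
T: e_1·(-2) + e_2·(-2) + e_3·(-1) + e_4·(-1) = 0
Solving this homogeneous linear system for the smallest-integer solution (first nonzero entry positive) gives (1, -1, 3, -3).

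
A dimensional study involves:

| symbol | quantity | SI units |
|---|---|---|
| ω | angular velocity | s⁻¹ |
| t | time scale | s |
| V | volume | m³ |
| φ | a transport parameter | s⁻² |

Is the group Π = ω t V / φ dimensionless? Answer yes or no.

no

Sum the exponent of each base dimension across the product:
  L: [ω]_L + [t]_L + [V]_L − [φ]_L = (0) + (0) + (3) − (0) = 3
  T: [ω]_T + [t]_T + [V]_T − [φ]_T = (-1) + (1) + (0) − (-2) = 2
Net dimensions [L³ T²] ≠ [1] — not dimensionless.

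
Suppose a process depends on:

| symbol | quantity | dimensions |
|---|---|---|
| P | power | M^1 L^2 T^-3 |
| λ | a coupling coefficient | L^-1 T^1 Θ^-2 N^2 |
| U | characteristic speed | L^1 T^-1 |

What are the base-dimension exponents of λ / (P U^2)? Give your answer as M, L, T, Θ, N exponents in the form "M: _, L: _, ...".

M: -1, L: -5, T: 6, Θ: -2, N: 2

Collect each base-dimension exponent across the product:
  M: −(1) + (0) − 2·(0) = -1
  L: −(2) + (-1) − 2·(1) = -5
  T: −(-3) + (1) − 2·(-1) = 6
  Θ: −(0) + (-2) − 2·(0) = -2
  N: −(0) + (2) − 2·(0) = 2
So the dimensions are [M⁻¹ L⁻⁵ T⁶ Θ⁻² N²].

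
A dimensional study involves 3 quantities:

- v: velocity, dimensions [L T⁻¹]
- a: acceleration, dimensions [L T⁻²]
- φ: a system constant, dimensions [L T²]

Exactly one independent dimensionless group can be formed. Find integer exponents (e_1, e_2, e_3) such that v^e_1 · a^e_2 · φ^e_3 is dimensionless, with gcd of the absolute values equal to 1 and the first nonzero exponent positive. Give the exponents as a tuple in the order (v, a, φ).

L: e_1·(1) + e_2·(1) + e_3·(1) = 0
T: e_1·(-1) + e_2·(-2) + e_3·(2) = 0
Solving this homogeneous linear system for the smallest-integer solution (first nonzero entry positive) gives (4, -3, -1).

(4, -3, -1)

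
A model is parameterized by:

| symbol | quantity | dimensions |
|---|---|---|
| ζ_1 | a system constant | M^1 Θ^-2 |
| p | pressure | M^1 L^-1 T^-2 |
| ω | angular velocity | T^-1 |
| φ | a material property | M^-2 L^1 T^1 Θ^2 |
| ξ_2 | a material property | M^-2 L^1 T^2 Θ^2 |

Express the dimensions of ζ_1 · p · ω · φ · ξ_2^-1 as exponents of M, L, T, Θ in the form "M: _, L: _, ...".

Collect each base-dimension exponent across the product:
  M: (1) + (1) + (0) + (-2) − (-2) = 2
  L: (0) + (-1) + (0) + (1) − (1) = -1
  T: (0) + (-2) + (-1) + (1) − (2) = -4
  Θ: (-2) + (0) + (0) + (2) − (2) = -2
So the dimensions are [M² L⁻¹ T⁻⁴ Θ⁻²].

M: 2, L: -1, T: -4, Θ: -2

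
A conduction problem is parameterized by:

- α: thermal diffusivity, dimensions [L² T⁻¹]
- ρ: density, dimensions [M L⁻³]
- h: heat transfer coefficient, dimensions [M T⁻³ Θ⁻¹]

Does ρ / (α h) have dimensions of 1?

no

Sum the exponent of each base dimension across the product:
  M: −[α]_M + [ρ]_M − [h]_M = −(0) + (1) − (1) = 0
  L: −[α]_L + [ρ]_L − [h]_L = −(2) + (-3) − (0) = -5
  T: −[α]_T + [ρ]_T − [h]_T = −(-1) + (0) − (-3) = 4
  Θ: −[α]_Θ + [ρ]_Θ − [h]_Θ = −(0) + (0) − (-1) = 1
Net dimensions [L⁻⁵ T⁴ Θ] ≠ [1] — not dimensionless.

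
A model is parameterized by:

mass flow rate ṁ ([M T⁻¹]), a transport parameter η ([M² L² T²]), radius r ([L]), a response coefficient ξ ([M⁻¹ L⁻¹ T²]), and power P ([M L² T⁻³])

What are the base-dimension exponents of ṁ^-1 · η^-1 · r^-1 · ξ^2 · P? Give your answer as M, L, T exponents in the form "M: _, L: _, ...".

M: -4, L: -3, T: 0

Collect each base-dimension exponent across the product:
  M: −(1) − (2) − (0) + 2·(-1) + (1) = -4
  L: −(0) − (2) − (1) + 2·(-1) + (2) = -3
  T: −(-1) − (2) − (0) + 2·(2) + (-3) = 0
So the dimensions are [M⁻⁴ L⁻³].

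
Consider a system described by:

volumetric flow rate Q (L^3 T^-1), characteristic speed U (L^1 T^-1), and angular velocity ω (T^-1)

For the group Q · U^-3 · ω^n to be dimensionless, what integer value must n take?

2

Balance the T exponent: (-1)·n from ω, plus (-1) − 3·(-1) = 2 from the rest, must sum to zero.
−n + 2 = 0, so n = 2.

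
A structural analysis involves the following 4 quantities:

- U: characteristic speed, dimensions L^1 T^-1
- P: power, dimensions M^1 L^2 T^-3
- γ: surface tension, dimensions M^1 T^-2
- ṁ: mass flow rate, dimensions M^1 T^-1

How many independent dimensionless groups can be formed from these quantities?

There are 4 variables and 3 base dimensions (M, L, T).
The dimension matrix has rank 3.
Independent dimensionless groups: 4 − 3 = 1.

1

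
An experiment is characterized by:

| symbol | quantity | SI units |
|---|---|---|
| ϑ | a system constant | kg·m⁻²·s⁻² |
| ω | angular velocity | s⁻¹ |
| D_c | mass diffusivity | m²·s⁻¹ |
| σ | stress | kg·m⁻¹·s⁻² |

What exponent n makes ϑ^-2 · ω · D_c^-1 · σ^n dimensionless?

2

Balance the M exponent: (1)·n from σ, plus −2·(1) + (0) − (0) = -2 from the rest, must sum to zero.
n − 2 = 0, so n = 2.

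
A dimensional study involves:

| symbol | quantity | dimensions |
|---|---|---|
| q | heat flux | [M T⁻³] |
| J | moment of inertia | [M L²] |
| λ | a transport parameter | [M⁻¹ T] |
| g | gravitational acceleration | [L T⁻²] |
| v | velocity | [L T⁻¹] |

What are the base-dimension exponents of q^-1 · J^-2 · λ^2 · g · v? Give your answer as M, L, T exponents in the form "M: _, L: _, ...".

Collect each base-dimension exponent across the product:
  M: −(1) − 2·(1) + 2·(-1) + (0) + (0) = -5
  L: −(0) − 2·(2) + 2·(0) + (1) + (1) = -2
  T: −(-3) − 2·(0) + 2·(1) + (-2) + (-1) = 2
So the dimensions are [M⁻⁵ L⁻² T²].

M: -5, L: -2, T: 2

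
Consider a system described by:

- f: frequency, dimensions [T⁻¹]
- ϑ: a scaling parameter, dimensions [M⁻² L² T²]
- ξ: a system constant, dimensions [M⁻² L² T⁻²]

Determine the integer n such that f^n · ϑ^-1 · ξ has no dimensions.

-4

Balance the T exponent: (-1)·n from f, plus −(2) + (-2) = -4 from the rest, must sum to zero.
−n − 4 = 0, so n = -4.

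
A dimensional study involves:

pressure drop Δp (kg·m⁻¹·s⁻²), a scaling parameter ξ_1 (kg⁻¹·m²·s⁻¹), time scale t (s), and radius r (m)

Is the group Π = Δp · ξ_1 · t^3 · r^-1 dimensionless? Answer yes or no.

Sum the exponent of each base dimension across the product:
  M: [Δp]_M + [ξ_1]_M + 3·[t]_M − [r]_M = (1) + (-1) + 3·(0) − (0) = 0
  L: [Δp]_L + [ξ_1]_L + 3·[t]_L − [r]_L = (-1) + (2) + 3·(0) − (1) = 0
  T: [Δp]_T + [ξ_1]_T + 3·[t]_T − [r]_T = (-2) + (-1) + 3·(1) − (0) = 0
All base exponents vanish — dimensionless.

yes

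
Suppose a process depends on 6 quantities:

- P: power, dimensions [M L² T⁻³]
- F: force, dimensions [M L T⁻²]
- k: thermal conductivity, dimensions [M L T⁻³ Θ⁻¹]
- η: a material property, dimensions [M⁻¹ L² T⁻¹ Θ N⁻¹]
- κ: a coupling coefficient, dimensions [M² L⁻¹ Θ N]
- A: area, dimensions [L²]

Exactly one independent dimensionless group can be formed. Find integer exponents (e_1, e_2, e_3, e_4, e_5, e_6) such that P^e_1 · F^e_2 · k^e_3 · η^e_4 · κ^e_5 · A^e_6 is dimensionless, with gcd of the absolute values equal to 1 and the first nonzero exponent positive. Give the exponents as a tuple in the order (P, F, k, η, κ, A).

(2, 4, -4, -2, -2, -1)

M: e_1·(1) + e_2·(1) + e_3·(1) + e_4·(-1) + e_5·(2) + e_6·(0) = 0
L: e_1·(2) + e_2·(1) + e_3·(1) + e_4·(2) + e_5·(-1) + e_6·(2) = 0
T: e_1·(-3) + e_2·(-2) + e_3·(-3) + e_4·(-1) + e_5·(0) + e_6·(0) = 0
Θ: e_1·(0) + e_2·(0) + e_3·(-1) + e_4·(1) + e_5·(1) + e_6·(0) = 0
N: e_1·(0) + e_2·(0) + e_3·(0) + e_4·(-1) + e_5·(1) + e_6·(0) = 0
Solving this homogeneous linear system for the smallest-integer solution (first nonzero entry positive) gives (2, 4, -4, -2, -2, -1).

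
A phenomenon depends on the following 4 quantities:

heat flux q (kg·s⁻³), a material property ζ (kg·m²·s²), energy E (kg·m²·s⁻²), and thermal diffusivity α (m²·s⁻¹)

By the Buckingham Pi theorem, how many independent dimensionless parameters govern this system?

There are 4 variables and 3 base dimensions (M, L, T).
The dimension matrix has rank 3.
Independent dimensionless groups: 4 − 3 = 1.

1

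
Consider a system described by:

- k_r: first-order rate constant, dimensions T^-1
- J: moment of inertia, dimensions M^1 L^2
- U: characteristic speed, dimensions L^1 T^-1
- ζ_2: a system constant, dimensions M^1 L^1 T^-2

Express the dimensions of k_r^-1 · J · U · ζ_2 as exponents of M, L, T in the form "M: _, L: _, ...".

M: 2, L: 4, T: -2

Collect each base-dimension exponent across the product:
  M: −(0) + (1) + (0) + (1) = 2
  L: −(0) + (2) + (1) + (1) = 4
  T: −(-1) + (0) + (-1) + (-2) = -2
So the dimensions are [M² L⁴ T⁻²].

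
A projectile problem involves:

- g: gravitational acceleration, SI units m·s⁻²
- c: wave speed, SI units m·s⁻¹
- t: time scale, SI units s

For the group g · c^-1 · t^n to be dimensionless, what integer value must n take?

1

Balance the T exponent: (1)·n from t, plus (-2) − (-1) = -1 from the rest, must sum to zero.
n − 1 = 0, so n = 1.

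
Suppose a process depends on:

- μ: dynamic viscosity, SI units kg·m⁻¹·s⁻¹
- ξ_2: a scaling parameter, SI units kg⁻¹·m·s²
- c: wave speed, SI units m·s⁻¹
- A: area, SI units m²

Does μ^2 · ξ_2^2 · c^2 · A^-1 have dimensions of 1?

Sum the exponent of each base dimension across the product:
  M: 2·[μ]_M + 2·[ξ_2]_M + 2·[c]_M − [A]_M = 2·(1) + 2·(-1) + 2·(0) − (0) = 0
  L: 2·[μ]_L + 2·[ξ_2]_L + 2·[c]_L − [A]_L = 2·(-1) + 2·(1) + 2·(1) − (2) = 0
  T: 2·[μ]_T + 2·[ξ_2]_T + 2·[c]_T − [A]_T = 2·(-1) + 2·(2) + 2·(-1) − (0) = 0
All base exponents vanish — dimensionless.

yes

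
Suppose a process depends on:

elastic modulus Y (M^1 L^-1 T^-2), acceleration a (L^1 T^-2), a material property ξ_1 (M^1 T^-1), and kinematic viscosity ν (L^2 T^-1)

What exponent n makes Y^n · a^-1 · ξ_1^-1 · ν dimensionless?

1

Balance the M exponent: (1)·n from Y, plus −(0) − (1) + (0) = -1 from the rest, must sum to zero.
n − 1 = 0, so n = 1.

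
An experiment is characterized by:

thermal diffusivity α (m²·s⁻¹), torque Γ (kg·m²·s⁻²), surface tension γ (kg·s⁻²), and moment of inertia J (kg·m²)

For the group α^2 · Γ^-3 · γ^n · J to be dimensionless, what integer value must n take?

Balance the M exponent: (1)·n from γ, plus 2·(0) − 3·(1) + (1) = -2 from the rest, must sum to zero.
n − 2 = 0, so n = 2.

2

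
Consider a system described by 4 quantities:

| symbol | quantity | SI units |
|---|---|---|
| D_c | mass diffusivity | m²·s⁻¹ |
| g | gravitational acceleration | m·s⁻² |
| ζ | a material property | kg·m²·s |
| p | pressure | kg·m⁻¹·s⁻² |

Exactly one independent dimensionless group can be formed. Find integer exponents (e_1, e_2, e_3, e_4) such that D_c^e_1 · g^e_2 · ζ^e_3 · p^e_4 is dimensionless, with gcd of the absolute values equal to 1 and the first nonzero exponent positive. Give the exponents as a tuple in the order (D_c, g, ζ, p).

(3, -3, -1, 1)

M: e_1·(0) + e_2·(0) + e_3·(1) + e_4·(1) = 0
L: e_1·(2) + e_2·(1) + e_3·(2) + e_4·(-1) = 0
T: e_1·(-1) + e_2·(-2) + e_3·(1) + e_4·(-2) = 0
Solving this homogeneous linear system for the smallest-integer solution (first nonzero entry positive) gives (3, -3, -1, 1).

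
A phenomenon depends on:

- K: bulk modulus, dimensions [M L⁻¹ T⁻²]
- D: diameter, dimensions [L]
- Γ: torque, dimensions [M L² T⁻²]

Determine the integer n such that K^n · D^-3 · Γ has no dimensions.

Balance the M exponent: (1)·n from K, plus −3·(0) + (1) = 1 from the rest, must sum to zero.
n + 1 = 0, so n = -1.

-1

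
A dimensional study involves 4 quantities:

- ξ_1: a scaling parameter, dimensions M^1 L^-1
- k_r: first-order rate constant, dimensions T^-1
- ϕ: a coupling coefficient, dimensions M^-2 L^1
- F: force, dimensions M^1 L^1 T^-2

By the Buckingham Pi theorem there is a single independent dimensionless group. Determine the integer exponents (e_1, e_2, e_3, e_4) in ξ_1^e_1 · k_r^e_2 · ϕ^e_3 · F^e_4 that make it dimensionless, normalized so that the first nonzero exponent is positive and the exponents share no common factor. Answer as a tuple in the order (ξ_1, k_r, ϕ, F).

(3, -2, 2, 1)

M: e_1·(1) + e_2·(0) + e_3·(-2) + e_4·(1) = 0
L: e_1·(-1) + e_2·(0) + e_3·(1) + e_4·(1) = 0
T: e_1·(0) + e_2·(-1) + e_3·(0) + e_4·(-2) = 0
Solving this homogeneous linear system for the smallest-integer solution (first nonzero entry positive) gives (3, -2, 2, 1).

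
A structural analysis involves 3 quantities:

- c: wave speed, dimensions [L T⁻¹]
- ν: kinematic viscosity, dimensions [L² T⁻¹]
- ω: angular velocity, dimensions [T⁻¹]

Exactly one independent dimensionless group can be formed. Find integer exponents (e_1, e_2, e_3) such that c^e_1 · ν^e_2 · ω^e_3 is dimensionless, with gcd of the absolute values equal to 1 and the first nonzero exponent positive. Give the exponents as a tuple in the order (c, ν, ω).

(2, -1, -1)

L: e_1·(1) + e_2·(2) + e_3·(0) = 0
T: e_1·(-1) + e_2·(-1) + e_3·(-1) = 0
Solving this homogeneous linear system for the smallest-integer solution (first nonzero entry positive) gives (2, -1, -1).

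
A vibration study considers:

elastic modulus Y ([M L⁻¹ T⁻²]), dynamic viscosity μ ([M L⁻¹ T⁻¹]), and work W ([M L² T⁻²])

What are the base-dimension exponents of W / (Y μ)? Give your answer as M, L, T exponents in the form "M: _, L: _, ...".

Collect each base-dimension exponent across the product:
  M: −(1) − (1) + (1) = -1
  L: −(-1) − (-1) + (2) = 4
  T: −(-2) − (-1) + (-2) = 1
So the dimensions are [M⁻¹ L⁴ T].

M: -1, L: 4, T: 1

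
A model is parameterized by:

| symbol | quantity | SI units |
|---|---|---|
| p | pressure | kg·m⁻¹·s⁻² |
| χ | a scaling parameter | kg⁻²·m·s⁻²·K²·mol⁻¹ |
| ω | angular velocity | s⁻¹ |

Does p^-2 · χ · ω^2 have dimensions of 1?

Sum the exponent of each base dimension across the product:
  M: −2·[p]_M + [χ]_M + 2·[ω]_M = −2·(1) + (-2) + 2·(0) = -4
  L: −2·[p]_L + [χ]_L + 2·[ω]_L = −2·(-1) + (1) + 2·(0) = 3
  T: −2·[p]_T + [χ]_T + 2·[ω]_T = −2·(-2) + (-2) + 2·(-1) = 0
  Θ: −2·[p]_Θ + [χ]_Θ + 2·[ω]_Θ = −2·(0) + (2) + 2·(0) = 2
  N: −2·[p]_N + [χ]_N + 2·[ω]_N = −2·(0) + (-1) + 2·(0) = -1
Net dimensions [M⁻⁴ L³ Θ² N⁻¹] ≠ [1] — not dimensionless.

no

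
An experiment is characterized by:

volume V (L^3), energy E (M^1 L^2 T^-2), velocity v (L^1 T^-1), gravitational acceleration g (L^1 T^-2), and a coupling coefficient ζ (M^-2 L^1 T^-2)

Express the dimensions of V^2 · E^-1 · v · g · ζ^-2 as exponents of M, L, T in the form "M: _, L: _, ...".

Collect each base-dimension exponent across the product:
  M: 2·(0) − (1) + (0) + (0) − 2·(-2) = 3
  L: 2·(3) − (2) + (1) + (1) − 2·(1) = 4
  T: 2·(0) − (-2) + (-1) + (-2) − 2·(-2) = 3
So the dimensions are [M³ L⁴ T³].

M: 3, L: 4, T: 3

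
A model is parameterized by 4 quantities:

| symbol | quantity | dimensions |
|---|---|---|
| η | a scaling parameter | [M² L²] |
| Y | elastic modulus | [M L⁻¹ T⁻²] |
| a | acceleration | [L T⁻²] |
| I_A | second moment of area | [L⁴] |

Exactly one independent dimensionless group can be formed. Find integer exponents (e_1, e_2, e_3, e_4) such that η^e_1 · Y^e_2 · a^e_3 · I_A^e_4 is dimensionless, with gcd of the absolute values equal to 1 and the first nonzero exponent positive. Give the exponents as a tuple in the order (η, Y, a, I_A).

(2, -4, 4, -3)

M: e_1·(2) + e_2·(1) + e_3·(0) + e_4·(0) = 0
L: e_1·(2) + e_2·(-1) + e_3·(1) + e_4·(4) = 0
T: e_1·(0) + e_2·(-2) + e_3·(-2) + e_4·(0) = 0
Solving this homogeneous linear system for the smallest-integer solution (first nonzero entry positive) gives (2, -4, 4, -3).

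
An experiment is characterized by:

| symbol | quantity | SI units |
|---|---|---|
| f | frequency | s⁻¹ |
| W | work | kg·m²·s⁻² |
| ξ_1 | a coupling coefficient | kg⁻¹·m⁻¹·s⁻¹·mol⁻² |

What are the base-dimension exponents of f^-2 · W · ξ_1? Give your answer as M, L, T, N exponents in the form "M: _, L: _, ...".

Collect each base-dimension exponent across the product:
  M: −2·(0) + (1) + (-1) = 0
  L: −2·(0) + (2) + (-1) = 1
  T: −2·(-1) + (-2) + (-1) = -1
  N: −2·(0) + (0) + (-2) = -2
So the dimensions are [L T⁻¹ N⁻²].

M: 0, L: 1, T: -1, N: -2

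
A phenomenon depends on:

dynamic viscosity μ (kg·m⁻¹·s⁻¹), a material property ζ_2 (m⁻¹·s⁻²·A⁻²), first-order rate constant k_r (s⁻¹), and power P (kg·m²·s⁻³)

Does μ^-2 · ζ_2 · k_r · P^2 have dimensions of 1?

no

Sum the exponent of each base dimension across the product:
  M: −2·[μ]_M + [ζ_2]_M + [k_r]_M + 2·[P]_M = −2·(1) + (0) + (0) + 2·(1) = 0
  L: −2·[μ]_L + [ζ_2]_L + [k_r]_L + 2·[P]_L = −2·(-1) + (-1) + (0) + 2·(2) = 5
  T: −2·[μ]_T + [ζ_2]_T + [k_r]_T + 2·[P]_T = −2·(-1) + (-2) + (-1) + 2·(-3) = -7
  I: −2·[μ]_I + [ζ_2]_I + [k_r]_I + 2·[P]_I = −2·(0) + (-2) + (0) + 2·(0) = -2
Net dimensions [L⁵ T⁻⁷ I⁻²] ≠ [1] — not dimensionless.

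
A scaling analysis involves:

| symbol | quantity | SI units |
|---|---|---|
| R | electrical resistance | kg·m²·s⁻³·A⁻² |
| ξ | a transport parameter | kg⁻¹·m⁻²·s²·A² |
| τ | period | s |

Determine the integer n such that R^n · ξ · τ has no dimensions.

1

Balance the M exponent: (1)·n from R, plus (-1) + (0) = -1 from the rest, must sum to zero.
n − 1 = 0, so n = 1.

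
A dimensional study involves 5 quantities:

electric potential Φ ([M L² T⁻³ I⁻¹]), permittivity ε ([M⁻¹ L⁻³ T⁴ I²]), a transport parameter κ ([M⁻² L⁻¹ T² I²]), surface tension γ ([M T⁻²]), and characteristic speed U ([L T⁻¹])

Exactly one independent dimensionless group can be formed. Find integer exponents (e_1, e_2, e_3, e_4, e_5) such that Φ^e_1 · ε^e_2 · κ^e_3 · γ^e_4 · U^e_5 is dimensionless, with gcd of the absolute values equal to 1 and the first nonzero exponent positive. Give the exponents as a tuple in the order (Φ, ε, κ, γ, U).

M: e_1·(1) + e_2·(-1) + e_3·(-2) + e_4·(1) + e_5·(0) = 0
L: e_1·(2) + e_2·(-3) + e_3·(-1) + e_4·(0) + e_5·(1) = 0
T: e_1·(-3) + e_2·(4) + e_3·(2) + e_4·(-2) + e_5·(-1) = 0
I: e_1·(-1) + e_2·(2) + e_3·(2) + e_4·(0) + e_5·(0) = 0
Solving this homogeneous linear system for the smallest-integer solution (first nonzero entry positive) gives (4, 1, 1, -1, -4).

(4, 1, 1, -1, -4)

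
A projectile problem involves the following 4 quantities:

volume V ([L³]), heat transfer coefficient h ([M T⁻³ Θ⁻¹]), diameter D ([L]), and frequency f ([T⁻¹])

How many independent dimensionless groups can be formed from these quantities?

1

There are 4 variables and 4 base dimensions (M, L, T, Θ).
The dimension matrix has rank 3 (less than 4: the dimension vectors are linearly dependent).
Independent dimensionless groups: 4 − 3 = 1.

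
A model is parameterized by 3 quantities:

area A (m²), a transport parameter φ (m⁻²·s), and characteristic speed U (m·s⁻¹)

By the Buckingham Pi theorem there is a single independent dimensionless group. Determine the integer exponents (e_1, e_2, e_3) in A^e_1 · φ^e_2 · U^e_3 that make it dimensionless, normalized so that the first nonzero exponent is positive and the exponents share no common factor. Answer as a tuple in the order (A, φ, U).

L: e_1·(2) + e_2·(-2) + e_3·(1) = 0
T: e_1·(0) + e_2·(1) + e_3·(-1) = 0
Solving this homogeneous linear system for the smallest-integer solution (first nonzero entry positive) gives (1, 2, 2).

(1, 2, 2)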